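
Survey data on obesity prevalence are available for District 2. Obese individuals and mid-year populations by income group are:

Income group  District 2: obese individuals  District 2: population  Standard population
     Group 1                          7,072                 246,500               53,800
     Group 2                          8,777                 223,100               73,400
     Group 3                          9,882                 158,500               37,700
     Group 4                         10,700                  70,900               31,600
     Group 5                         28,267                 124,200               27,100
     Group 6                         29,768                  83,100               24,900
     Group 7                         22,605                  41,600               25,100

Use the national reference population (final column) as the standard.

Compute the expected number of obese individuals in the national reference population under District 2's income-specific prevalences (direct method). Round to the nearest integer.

40277

Income-specific rates per 1,000 for District 2: 28.690, 39.341, 62.347, 150.917, 227.593, 358.219, 543.389.
Expected obese individuals = Σ (standard pop × income-specific rate ÷ 1,000)
= 53,800×28.690/1,000 + 73,400×39.341/1,000 + 37,700×62.347/1,000 + 31,600×150.917/1,000 + 27,100×227.593/1,000 + 24,900×358.219/1,000 + 25,100×543.389/1,000
= 1543.50 + 2887.64 + 2350.48 + 4768.97 + 6167.76 + 8919.65 + 13639.07 = 40277.08.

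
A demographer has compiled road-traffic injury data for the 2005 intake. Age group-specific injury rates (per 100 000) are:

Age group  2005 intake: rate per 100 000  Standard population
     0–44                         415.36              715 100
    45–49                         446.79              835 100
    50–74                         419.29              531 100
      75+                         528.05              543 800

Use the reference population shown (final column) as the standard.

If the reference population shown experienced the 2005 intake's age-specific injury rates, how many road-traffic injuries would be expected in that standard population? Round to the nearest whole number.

Expected road-traffic injuries = Σ (standard pop × age-specific rate ÷ 100 000)
= 715 100×415.36/100 000 + 835 100×446.79/100 000 + 531 100×419.29/100 000 + 543 800×528.05/100 000
= 2970.24 + 3731.14 + 2226.85 + 2871.54 = 11799.77.

11800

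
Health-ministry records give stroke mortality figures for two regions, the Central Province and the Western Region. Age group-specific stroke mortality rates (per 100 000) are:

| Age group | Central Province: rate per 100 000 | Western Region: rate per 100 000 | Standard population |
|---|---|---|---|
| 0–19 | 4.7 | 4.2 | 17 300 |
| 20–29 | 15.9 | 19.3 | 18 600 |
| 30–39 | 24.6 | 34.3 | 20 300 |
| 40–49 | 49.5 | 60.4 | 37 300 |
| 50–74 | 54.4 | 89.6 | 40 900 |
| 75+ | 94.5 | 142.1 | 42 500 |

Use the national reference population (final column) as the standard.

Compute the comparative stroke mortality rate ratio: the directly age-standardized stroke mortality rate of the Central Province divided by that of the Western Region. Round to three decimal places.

Standard total = 176 900; weights = 0.0978, 0.1051, 0.1148, 0.2109, 0.2312, 0.2402.
The Central Province: 0.0978×4.7 + 0.1051×15.9 + 0.1148×24.6 + 0.2109×49.5 + 0.2312×54.4 + 0.2402×94.5 = 50.6726 per 100 000.
The Western Region: 0.0978×4.2 + 0.1051×19.3 + 0.1148×34.3 + 0.2109×60.4 + 0.2312×89.6 + 0.2402×142.1 = 73.9669 per 100 000.
Ratio = 50.6726 ÷ 73.9669 = 0.68507.

0.685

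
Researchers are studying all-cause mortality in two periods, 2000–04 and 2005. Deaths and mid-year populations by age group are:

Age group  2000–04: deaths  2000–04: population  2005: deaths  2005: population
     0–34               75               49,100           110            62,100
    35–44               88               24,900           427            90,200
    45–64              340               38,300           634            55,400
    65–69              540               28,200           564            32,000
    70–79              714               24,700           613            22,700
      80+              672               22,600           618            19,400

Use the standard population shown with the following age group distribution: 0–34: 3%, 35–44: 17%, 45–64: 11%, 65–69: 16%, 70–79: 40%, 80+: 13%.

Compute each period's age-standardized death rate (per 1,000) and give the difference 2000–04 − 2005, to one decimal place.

0.2

Age-specific rates per 1,000 for 2000–04: 1.527, 3.534, 8.877, 19.149, 28.907, 29.735.
For 2005: 1.771, 4.734, 11.444, 17.625, 27.004, 31.856.
Standard weights: 0.03, 0.17, 0.11, 0.16, 0.40, 0.13.
2000–04: 0.0300×1.527 + 0.1700×3.534 + 0.1100×8.877 + 0.1600×19.149 + 0.4000×28.907 + 0.1300×29.735 = 20.1152 per 1,000.
2005: 0.0300×1.771 + 0.1700×4.734 + 0.1100×11.444 + 0.1600×17.625 + 0.4000×27.004 + 0.1300×31.856 = 19.8798 per 1,000.
Difference = 20.1152 − 19.8798 = 0.2354.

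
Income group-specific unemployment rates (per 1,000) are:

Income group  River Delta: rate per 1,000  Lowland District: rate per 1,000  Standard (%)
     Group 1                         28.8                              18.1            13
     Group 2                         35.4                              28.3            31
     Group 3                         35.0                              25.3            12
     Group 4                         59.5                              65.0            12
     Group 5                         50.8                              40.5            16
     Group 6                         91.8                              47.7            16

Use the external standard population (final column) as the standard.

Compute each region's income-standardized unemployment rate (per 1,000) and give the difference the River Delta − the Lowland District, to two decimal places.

12.80

Standard weights: 0.13, 0.31, 0.12, 0.12, 0.16, 0.16.
The River Delta: 0.1300×28.8 + 0.3100×35.4 + 0.1200×35.0 + 0.1200×59.5 + 0.1600×50.8 + 0.1600×91.8 = 48.8740 per 1,000.
The Lowland District: 0.1300×18.1 + 0.3100×28.3 + 0.1200×25.3 + 0.1200×65.0 + 0.1600×40.5 + 0.1600×47.7 = 36.0740 per 1,000.
Difference = 48.8740 − 36.0740 = 12.8000.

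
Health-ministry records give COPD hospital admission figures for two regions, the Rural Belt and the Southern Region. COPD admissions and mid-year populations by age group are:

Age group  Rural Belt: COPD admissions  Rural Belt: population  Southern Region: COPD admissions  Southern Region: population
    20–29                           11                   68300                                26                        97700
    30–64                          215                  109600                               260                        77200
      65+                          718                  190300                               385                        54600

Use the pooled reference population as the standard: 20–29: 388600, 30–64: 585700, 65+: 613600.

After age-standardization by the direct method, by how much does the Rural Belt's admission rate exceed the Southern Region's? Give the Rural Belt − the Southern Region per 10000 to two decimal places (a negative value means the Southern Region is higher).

Age-specific rates per 10000 for the Rural Belt: 1.61, 19.62, 37.73.
For the Southern Region: 2.66, 33.68, 70.51.
Standard total = 1587900; weights = 0.2447, 0.3689, 0.3864.
The Rural Belt: 0.2447×1.61 + 0.3689×19.62 + 0.3864×37.73 = 22.2095 per 10000.
The Southern Region: 0.2447×2.66 + 0.3689×33.68 + 0.3864×70.51 = 40.3215 per 10000.
Difference = 22.2095 − 40.3215 = -18.1120.

-18.11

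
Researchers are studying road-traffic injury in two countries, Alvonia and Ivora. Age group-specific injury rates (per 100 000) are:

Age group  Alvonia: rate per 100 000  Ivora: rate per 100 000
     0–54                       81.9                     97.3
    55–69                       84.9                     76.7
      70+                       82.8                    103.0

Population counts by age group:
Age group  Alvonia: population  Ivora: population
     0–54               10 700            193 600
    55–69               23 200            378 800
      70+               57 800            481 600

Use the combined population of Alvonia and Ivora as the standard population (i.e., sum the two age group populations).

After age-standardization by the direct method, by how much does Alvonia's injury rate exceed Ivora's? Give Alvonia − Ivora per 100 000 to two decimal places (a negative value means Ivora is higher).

Combined standard total = 1 145 700; weights = 0.1783, 0.3509, 0.4708.
Alvonia: 0.1783×81.9 + 0.3509×84.9 + 0.4708×82.8 = 83.3764 per 100 000.
Ivora: 0.1783×97.3 + 0.3509×76.7 + 0.4708×103.0 = 92.7555 per 100 000.
Difference = 83.3764 − 92.7555 = -9.3792.

-9.38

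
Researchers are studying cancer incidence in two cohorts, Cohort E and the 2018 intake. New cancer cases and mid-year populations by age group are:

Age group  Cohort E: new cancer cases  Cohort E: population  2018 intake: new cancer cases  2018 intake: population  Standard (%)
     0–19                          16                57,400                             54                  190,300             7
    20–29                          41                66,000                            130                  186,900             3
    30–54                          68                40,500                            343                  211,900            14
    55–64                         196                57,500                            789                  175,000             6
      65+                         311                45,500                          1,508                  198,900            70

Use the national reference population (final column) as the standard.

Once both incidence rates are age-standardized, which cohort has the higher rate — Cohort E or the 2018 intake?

2018 intake

Age-specific rates per 100,000 for Cohort E: 27.87, 62.12, 167.90, 340.87, 683.52.
For the 2018 intake: 28.38, 69.56, 161.87, 450.86, 758.17.
Standard weights: 0.07, 0.03, 0.14, 0.06, 0.70.
Cohort E: 0.0700×27.87 + 0.0300×62.12 + 0.1400×167.90 + 0.0600×340.87 + 0.7000×683.52 = 526.2347 per 100,000.
The 2018 intake: 0.0700×28.38 + 0.0300×69.56 + 0.1400×161.87 + 0.0600×450.86 + 0.7000×758.17 = 584.5050 per 100,000.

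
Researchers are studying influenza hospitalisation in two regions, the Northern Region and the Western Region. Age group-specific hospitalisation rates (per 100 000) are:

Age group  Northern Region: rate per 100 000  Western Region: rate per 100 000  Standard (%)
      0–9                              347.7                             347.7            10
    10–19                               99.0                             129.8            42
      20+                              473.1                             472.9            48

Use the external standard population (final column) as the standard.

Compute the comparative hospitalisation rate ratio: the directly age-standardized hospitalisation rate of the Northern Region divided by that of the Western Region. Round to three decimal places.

0.959

Standard weights: 0.10, 0.42, 0.48.
The Northern Region: 0.1000×347.7 + 0.4200×99.0 + 0.4800×473.1 = 303.4380 per 100 000.
The Western Region: 0.1000×347.7 + 0.4200×129.8 + 0.4800×472.9 = 316.2780 per 100 000.
Ratio = 303.4380 ÷ 316.2780 = 0.95940.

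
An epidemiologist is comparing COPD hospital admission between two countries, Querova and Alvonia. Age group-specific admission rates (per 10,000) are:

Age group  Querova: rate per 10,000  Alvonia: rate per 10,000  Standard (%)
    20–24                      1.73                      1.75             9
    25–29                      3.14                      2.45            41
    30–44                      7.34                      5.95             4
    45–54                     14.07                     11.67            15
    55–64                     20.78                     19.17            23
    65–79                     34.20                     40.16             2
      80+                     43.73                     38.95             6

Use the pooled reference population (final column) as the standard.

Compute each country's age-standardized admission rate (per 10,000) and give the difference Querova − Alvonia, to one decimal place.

Standard weights: 0.09, 0.41, 0.04, 0.15, 0.23, 0.02, 0.06.
Querova: 0.0900×1.73 + 0.4100×3.14 + 0.0400×7.34 + 0.1500×14.07 + 0.2300×20.78 + 0.0200×34.20 + 0.0600×43.73 = 11.9344 per 10,000.
Alvonia: 0.0900×1.75 + 0.4100×2.45 + 0.0400×5.95 + 0.1500×11.67 + 0.2300×19.17 + 0.0200×40.16 + 0.0600×38.95 = 10.6998 per 10,000.
Difference = 11.9344 − 10.6998 = 1.2346.

1.2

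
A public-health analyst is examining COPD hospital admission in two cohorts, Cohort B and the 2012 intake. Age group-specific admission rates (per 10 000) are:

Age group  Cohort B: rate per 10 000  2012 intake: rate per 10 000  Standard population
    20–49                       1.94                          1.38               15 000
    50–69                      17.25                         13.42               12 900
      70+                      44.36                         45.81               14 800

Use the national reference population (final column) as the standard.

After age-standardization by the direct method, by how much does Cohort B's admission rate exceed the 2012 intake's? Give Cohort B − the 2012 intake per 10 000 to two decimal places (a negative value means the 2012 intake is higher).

Standard total = 42 700; weights = 0.3513, 0.3021, 0.3466.
Cohort B: 0.3513×1.94 + 0.3021×17.25 + 0.3466×44.36 = 21.2682 per 10 000.
The 2012 intake: 0.3513×1.38 + 0.3021×13.42 + 0.3466×45.81 = 20.4170 per 10 000.
Difference = 21.2682 − 20.4170 = 0.8512.

0.85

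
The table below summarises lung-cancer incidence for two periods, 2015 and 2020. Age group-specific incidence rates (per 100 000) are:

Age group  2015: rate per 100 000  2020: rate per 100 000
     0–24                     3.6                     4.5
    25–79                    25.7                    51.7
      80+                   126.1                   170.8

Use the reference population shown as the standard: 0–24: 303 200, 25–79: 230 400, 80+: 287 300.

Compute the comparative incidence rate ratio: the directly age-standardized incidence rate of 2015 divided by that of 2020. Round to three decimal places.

0.694

Standard total = 820 900; weights = 0.3694, 0.2807, 0.3500.
2015: 0.3694×3.6 + 0.2807×25.7 + 0.3500×126.1 = 52.6755 per 100 000.
2020: 0.3694×4.5 + 0.2807×51.7 + 0.3500×170.8 = 75.9495 per 100 000.
Ratio = 52.6755 ÷ 75.9495 = 0.69356.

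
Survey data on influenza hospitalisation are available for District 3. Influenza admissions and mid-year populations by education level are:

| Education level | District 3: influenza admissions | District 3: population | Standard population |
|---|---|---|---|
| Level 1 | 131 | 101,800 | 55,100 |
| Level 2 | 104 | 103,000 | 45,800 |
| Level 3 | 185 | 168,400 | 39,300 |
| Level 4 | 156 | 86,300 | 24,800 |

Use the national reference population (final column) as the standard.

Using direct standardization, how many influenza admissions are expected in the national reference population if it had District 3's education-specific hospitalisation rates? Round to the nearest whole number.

205

Education-specific rates per 100,000 for District 3: 128.68, 100.97, 109.86, 180.76.
Expected influenza admissions = Σ (standard pop × education-specific rate ÷ 100,000)
= 55,100×128.68/100,000 + 45,800×100.97/100,000 + 39,300×109.86/100,000 + 24,800×180.76/100,000
= 70.90 + 46.24 + 43.17 + 44.83 = 205.15.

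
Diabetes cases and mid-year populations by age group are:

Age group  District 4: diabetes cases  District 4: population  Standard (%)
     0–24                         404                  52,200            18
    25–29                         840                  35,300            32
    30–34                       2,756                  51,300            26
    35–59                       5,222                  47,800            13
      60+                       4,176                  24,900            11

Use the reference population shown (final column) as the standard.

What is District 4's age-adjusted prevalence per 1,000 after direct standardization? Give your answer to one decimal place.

55.6

Age-specific rates per 1,000 for District 4: 7.739, 23.796, 53.723, 109.247, 167.711.
Standard weights: 0.18, 0.32, 0.26, 0.13, 0.11.
Standardized rate: 0.1800×7.739 + 0.3200×23.796 + 0.2600×53.723 + 0.1300×109.247 + 0.1100×167.711 = 55.6262 per 1,000.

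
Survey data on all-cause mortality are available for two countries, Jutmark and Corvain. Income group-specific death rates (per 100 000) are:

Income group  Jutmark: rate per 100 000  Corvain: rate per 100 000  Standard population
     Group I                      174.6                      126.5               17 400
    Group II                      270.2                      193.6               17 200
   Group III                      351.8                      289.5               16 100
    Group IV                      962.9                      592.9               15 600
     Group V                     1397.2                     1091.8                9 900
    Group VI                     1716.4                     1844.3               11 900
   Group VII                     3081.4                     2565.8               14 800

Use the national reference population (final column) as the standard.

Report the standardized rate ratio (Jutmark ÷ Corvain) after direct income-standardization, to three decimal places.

1.200

Standard total = 102 900; weights = 0.1691, 0.1672, 0.1565, 0.1516, 0.0962, 0.1156, 0.1438.
Jutmark: 0.1691×174.6 + 0.1672×270.2 + 0.1565×351.8 + 0.1516×962.9 + 0.0962×1397.2 + 0.1156×1716.4 + 0.1438×3081.4 = 1051.8257 per 100 000.
Corvain: 0.1691×126.5 + 0.1672×193.6 + 0.1565×289.5 + 0.1516×592.9 + 0.0962×1091.8 + 0.1156×1844.3 + 0.1438×2565.8 = 876.2978 per 100 000.
Ratio = 1051.8257 ÷ 876.2978 = 1.20031.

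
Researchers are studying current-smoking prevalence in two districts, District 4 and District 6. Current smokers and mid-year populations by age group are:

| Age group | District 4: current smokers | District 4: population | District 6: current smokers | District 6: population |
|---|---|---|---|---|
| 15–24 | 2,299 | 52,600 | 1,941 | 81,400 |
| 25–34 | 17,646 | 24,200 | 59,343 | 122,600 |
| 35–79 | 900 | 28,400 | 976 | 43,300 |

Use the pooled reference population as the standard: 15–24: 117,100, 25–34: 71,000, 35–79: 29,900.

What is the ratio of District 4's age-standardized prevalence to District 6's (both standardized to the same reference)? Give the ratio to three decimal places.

Age-specific rates per 1,000 for District 4: 43.707, 729.174, 31.690.
For District 6: 23.845, 484.038, 22.540.
Standard total = 218,000; weights = 0.5372, 0.3257, 0.1372.
District 4: 0.5372×43.707 + 0.3257×729.174 + 0.1372×31.690 = 265.3072 per 1,000.
District 6: 0.5372×23.845 + 0.3257×484.038 + 0.1372×22.540 = 173.5454 per 1,000.
Ratio = 265.3072 ÷ 173.5454 = 1.52875.

1.529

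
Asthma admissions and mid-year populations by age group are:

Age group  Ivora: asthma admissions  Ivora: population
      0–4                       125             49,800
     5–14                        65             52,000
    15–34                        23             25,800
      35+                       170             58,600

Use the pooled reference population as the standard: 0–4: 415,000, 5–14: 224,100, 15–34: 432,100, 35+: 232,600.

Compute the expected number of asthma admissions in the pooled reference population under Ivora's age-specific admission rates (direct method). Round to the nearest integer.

2382

Age-specific rates per 10,000 for Ivora: 25.10, 12.50, 8.91, 29.01.
Expected asthma admissions = Σ (standard pop × age-specific rate ÷ 10,000)
= 415,000×25.10/10,000 + 224,100×12.50/10,000 + 432,100×8.91/10,000 + 232,600×29.01/10,000
= 1041.67 + 280.12 + 385.21 + 674.78 = 2381.78.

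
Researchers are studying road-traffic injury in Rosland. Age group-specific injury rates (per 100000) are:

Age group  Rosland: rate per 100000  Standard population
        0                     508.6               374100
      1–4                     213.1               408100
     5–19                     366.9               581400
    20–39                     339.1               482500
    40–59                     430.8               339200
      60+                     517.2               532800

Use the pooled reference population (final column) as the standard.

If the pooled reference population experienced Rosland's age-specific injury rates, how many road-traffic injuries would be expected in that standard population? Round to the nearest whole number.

10759

Expected road-traffic injuries = Σ (standard pop × age-specific rate ÷ 100000)
= 374100×508.6/100000 + 408100×213.1/100000 + 581400×366.9/100000 + 482500×339.1/100000 + 339200×430.8/100000 + 532800×517.2/100000
= 1902.67 + 869.66 + 2133.16 + 1636.16 + 1461.27 + 2755.64 = 10758.56.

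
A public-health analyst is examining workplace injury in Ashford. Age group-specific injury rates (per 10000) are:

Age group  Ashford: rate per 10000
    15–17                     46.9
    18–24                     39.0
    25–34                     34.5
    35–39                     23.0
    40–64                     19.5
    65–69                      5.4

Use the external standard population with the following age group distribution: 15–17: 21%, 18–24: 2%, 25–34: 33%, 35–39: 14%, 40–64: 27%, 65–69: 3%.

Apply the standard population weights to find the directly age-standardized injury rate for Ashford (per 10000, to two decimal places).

30.66

Standard weights: 0.21, 0.02, 0.33, 0.14, 0.27, 0.03.
Standardized rate: 0.2100×46.9 + 0.0200×39.0 + 0.3300×34.5 + 0.1400×23.0 + 0.2700×19.5 + 0.0300×5.4 = 30.6610 per 10000.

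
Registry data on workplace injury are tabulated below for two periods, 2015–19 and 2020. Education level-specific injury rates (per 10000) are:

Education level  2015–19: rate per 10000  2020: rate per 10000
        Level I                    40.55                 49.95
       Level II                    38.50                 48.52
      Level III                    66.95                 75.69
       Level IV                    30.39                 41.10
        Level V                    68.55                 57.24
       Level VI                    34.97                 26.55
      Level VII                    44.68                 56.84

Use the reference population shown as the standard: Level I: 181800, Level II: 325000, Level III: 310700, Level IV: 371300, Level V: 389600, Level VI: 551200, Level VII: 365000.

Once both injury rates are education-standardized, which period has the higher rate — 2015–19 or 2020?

Standard total = 2494600; weights = 0.0729, 0.1303, 0.1245, 0.1488, 0.1562, 0.2210, 0.1463.
2015–19: 0.0729×40.55 + 0.1303×38.50 + 0.1245×66.95 + 0.1488×30.39 + 0.1562×68.55 + 0.2210×34.97 + 0.1463×44.68 = 45.8031 per 10000.
2020: 0.0729×49.95 + 0.1303×48.52 + 0.1245×75.69 + 0.1488×41.10 + 0.1562×57.24 + 0.2210×26.55 + 0.1463×56.84 = 48.6286 per 10000.

2020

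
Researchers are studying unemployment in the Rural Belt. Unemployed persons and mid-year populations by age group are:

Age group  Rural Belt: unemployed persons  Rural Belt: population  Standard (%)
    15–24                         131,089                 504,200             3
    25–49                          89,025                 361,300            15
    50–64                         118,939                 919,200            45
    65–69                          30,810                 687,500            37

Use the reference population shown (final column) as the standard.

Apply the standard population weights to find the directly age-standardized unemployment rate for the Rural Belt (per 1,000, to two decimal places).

119.57

Age-specific rates per 1,000 for the Rural Belt: 259.994, 246.402, 129.394, 44.815.
Standard weights: 0.03, 0.15, 0.45, 0.37.
Standardized rate: 0.0300×259.994 + 0.1500×246.402 + 0.4500×129.394 + 0.3700×44.815 = 119.5688 per 1,000.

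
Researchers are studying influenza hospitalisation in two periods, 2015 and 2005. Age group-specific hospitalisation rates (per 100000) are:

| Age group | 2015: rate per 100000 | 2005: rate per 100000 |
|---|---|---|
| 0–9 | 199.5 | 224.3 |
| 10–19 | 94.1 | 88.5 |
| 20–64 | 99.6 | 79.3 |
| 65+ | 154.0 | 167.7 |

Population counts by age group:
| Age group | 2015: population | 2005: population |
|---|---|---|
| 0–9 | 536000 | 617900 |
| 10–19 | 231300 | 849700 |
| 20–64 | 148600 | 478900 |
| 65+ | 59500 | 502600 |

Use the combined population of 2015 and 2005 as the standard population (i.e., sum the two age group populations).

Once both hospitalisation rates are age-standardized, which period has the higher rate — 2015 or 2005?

2005

Combined standard total = 3424500; weights = 0.3370, 0.3157, 0.1832, 0.1641.
2015: 0.3370×199.5 + 0.3157×94.1 + 0.1832×99.6 + 0.1641×154.0 = 140.4548 per 100000.
2005: 0.3370×224.3 + 0.3157×88.5 + 0.1832×79.3 + 0.1641×167.7 = 145.5725 per 100000.
The crude rates (156.51 vs 137.22) would put 2015 higher, but that reflects its age composition; once standardized to a common age structure, 2005 has the higher underlying rate.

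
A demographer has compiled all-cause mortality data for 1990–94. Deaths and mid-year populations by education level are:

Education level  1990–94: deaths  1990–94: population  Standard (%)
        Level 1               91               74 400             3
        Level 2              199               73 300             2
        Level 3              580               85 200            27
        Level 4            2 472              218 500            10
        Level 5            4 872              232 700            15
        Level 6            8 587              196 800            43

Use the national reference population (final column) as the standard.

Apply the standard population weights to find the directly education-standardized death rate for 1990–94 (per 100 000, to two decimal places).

Education-specific rates per 100 000 for 1990–94: 122.31, 271.49, 680.75, 1131.35, 2093.68, 4363.31.
Standard weights: 0.03, 0.02, 0.27, 0.10, 0.15, 0.43.
Standardized rate: 0.0300×122.31 + 0.0200×271.49 + 0.2700×680.75 + 0.1000×1131.35 + 0.1500×2093.68 + 0.4300×4363.31 = 2496.3139 per 100 000.

2496.31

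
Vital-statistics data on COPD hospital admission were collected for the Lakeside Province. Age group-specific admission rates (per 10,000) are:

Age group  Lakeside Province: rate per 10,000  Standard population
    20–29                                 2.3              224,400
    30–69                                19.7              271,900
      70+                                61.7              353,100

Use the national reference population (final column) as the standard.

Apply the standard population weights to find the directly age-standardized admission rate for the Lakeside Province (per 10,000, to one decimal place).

32.6

Standard total = 849,400; weights = 0.2642, 0.3201, 0.4157.
Standardized rate: 0.2642×2.3 + 0.3201×19.7 + 0.4157×61.7 = 32.5628 per 10,000.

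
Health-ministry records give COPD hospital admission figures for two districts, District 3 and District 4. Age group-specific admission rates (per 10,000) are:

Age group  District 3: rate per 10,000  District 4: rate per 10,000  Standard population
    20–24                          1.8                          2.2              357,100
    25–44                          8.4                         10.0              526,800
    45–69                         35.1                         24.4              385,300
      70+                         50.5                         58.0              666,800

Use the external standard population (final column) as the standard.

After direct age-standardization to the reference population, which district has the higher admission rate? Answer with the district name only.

District 4

Standard total = 1,936,000; weights = 0.1845, 0.2721, 0.1990, 0.3444.
District 3: 0.1845×1.8 + 0.2721×8.4 + 0.1990×35.1 + 0.3444×50.5 = 26.9966 per 10,000.
District 4: 0.1845×2.2 + 0.2721×10.0 + 0.1990×24.4 + 0.3444×58.0 = 27.9594 per 10,000.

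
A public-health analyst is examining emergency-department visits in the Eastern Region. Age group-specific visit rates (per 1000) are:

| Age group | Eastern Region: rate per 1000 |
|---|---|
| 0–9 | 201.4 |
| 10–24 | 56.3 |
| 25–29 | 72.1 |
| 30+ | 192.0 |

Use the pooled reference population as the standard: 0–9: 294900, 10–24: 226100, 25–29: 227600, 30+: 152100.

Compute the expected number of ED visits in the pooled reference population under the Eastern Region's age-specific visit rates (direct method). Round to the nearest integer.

117735

Expected ED visits = Σ (standard pop × age-specific rate ÷ 1000)
= 294900×201.4/1000 + 226100×56.3/1000 + 227600×72.1/1000 + 152100×192.0/1000
= 59392.86 + 12729.43 + 16409.96 + 29203.20 = 117735.45.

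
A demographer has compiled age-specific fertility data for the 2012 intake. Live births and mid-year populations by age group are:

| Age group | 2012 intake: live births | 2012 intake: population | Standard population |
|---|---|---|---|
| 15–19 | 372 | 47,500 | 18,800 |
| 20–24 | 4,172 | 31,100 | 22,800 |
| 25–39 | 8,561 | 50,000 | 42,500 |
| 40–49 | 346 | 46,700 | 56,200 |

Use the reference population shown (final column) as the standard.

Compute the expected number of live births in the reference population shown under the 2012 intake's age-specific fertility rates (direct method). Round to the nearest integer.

Age-specific rates per 1,000 for the 2012 intake: 7.832, 134.148, 171.220, 7.409.
Expected live births = Σ (standard pop × age-specific rate ÷ 1,000)
= 18,800×7.832/1,000 + 22,800×134.148/1,000 + 42,500×171.220/1,000 + 56,200×7.409/1,000
= 147.23 + 3058.57 + 7276.85 + 416.39 = 10899.04.

10899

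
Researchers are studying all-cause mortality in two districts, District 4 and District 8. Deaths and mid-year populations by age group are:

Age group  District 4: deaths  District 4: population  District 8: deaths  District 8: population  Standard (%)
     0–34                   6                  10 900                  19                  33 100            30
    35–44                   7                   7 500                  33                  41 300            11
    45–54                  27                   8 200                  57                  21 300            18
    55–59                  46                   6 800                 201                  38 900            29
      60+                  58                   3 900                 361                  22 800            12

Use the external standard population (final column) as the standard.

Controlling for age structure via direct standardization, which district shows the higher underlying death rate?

District 4

Age-specific rates per 1 000 for District 4: 0.550, 0.933, 3.293, 6.765, 14.872.
For District 8: 0.574, 0.799, 2.676, 5.167, 15.833.
Standard weights: 0.30, 0.11, 0.18, 0.29, 0.12.
District 4: 0.3000×0.550 + 0.1100×0.933 + 0.1800×3.293 + 0.2900×6.765 + 0.1200×14.872 = 4.6069 per 1 000.
District 8: 0.3000×0.574 + 0.1100×0.799 + 0.1800×2.676 + 0.2900×5.167 + 0.1200×15.833 = 4.1402 per 1 000.
The crude rates (3.86 vs 4.26) would put District 8 higher, but that reflects its age composition; once standardized to a common age structure, District 4 has the higher underlying rate.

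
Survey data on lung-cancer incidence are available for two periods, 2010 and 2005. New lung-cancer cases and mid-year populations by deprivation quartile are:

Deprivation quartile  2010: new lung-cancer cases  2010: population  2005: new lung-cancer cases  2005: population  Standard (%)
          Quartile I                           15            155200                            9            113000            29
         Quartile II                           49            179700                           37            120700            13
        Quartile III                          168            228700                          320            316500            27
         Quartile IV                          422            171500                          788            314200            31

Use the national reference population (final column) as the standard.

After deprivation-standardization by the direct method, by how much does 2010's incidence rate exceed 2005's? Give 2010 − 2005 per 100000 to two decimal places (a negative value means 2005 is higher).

-8.88

Deprivation-specific rates per 100000 for 2010: 9.66, 27.27, 73.46, 246.06.
For 2005: 7.96, 30.65, 101.11, 250.80.
Standard weights: 0.29, 0.13, 0.27, 0.31.
2010: 0.2900×9.66 + 0.1300×27.27 + 0.2700×73.46 + 0.3100×246.06 = 102.4614 per 100000.
2005: 0.2900×7.96 + 0.1300×30.65 + 0.2700×101.11 + 0.3100×250.80 = 111.3401 per 100000.
Difference = 102.4614 − 111.3401 = -8.8787.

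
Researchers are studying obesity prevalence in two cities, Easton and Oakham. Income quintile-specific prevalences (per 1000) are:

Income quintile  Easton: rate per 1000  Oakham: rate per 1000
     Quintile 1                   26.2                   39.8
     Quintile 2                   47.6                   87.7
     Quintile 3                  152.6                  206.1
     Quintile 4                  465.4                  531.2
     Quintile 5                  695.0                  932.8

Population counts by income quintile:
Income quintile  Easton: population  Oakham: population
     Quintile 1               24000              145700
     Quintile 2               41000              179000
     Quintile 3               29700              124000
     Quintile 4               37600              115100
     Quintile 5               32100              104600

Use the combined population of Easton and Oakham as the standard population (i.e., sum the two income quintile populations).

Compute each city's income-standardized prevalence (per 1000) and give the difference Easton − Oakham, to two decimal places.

Combined standard total = 832800; weights = 0.2038, 0.2642, 0.1846, 0.1834, 0.1641.
Easton: 0.2038×26.2 + 0.2642×47.6 + 0.1846×152.6 + 0.1834×465.4 + 0.1641×695.0 = 245.4921 per 1000.
Oakham: 0.2038×39.8 + 0.2642×87.7 + 0.1846×206.1 + 0.1834×531.2 + 0.1641×932.8 = 319.8290 per 1000.
Difference = 245.4921 − 319.8290 = -74.3369.

-74.34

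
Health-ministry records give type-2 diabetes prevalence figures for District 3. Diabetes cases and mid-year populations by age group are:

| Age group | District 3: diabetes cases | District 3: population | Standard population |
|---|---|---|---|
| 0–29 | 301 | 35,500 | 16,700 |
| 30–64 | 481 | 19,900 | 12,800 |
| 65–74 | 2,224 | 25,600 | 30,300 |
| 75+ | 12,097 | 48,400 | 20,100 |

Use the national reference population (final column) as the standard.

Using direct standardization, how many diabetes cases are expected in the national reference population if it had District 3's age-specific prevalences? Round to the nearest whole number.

Age-specific rates per 1,000 for District 3: 8.479, 24.171, 86.875, 249.938.
Expected diabetes cases = Σ (standard pop × age-specific rate ÷ 1,000)
= 16,700×8.479/1,000 + 12,800×24.171/1,000 + 30,300×86.875/1,000 + 20,100×249.938/1,000
= 141.60 + 309.39 + 2632.31 + 5023.75 = 8107.05.

8107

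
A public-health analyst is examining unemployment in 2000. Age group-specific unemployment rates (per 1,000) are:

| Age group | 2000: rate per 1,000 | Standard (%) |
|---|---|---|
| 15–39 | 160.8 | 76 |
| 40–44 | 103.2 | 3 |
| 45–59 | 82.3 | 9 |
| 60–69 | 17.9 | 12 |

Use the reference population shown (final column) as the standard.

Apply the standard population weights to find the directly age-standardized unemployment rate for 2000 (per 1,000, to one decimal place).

134.9

Standard weights: 0.76, 0.03, 0.09, 0.12.
Standardized rate: 0.7600×160.8 + 0.0300×103.2 + 0.0900×82.3 + 0.1200×17.9 = 134.8590 per 1,000.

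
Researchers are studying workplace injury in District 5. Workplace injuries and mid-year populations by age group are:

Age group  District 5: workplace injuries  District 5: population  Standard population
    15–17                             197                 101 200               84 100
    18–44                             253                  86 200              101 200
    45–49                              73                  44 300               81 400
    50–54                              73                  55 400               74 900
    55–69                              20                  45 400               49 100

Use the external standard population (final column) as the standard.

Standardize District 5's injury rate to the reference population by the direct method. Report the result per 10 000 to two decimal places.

Age-specific rates per 10 000 for District 5: 19.47, 29.35, 16.48, 13.18, 4.41.
Standard total = 390 700; weights = 0.2153, 0.2590, 0.2083, 0.1917, 0.1257.
Standardized rate: 0.2153×19.47 + 0.2590×29.35 + 0.2083×16.48 + 0.1917×13.18 + 0.1257×4.41 = 18.3056 per 10 000.

18.31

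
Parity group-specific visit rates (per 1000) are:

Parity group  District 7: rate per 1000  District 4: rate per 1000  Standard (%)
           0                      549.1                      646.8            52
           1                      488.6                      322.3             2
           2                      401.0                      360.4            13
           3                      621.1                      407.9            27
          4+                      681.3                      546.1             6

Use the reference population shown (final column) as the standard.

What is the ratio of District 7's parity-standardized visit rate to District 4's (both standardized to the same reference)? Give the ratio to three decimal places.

1.044

Standard weights: 0.52, 0.02, 0.13, 0.27, 0.06.
District 7: 0.5200×549.1 + 0.0200×488.6 + 0.1300×401.0 + 0.2700×621.1 + 0.0600×681.3 = 556.0090 per 1000.
District 4: 0.5200×646.8 + 0.0200×322.3 + 0.1300×360.4 + 0.2700×407.9 + 0.0600×546.1 = 532.5330 per 1000.
Ratio = 556.0090 ÷ 532.5330 = 1.04408.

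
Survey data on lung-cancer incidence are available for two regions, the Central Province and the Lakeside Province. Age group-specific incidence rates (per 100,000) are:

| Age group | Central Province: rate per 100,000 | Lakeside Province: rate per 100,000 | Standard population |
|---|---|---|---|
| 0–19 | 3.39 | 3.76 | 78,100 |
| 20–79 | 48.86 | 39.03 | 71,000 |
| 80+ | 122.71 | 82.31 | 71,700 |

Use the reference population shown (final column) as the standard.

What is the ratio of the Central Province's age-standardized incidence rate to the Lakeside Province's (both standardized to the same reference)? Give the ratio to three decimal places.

Standard total = 220,800; weights = 0.3537, 0.3216, 0.3247.
The Central Province: 0.3537×3.39 + 0.3216×48.86 + 0.3247×122.71 = 56.7578 per 100,000.
The Lakeside Province: 0.3537×3.76 + 0.3216×39.03 + 0.3247×82.31 = 40.6088 per 100,000.
Ratio = 56.7578 ÷ 40.6088 = 1.39767.

1.398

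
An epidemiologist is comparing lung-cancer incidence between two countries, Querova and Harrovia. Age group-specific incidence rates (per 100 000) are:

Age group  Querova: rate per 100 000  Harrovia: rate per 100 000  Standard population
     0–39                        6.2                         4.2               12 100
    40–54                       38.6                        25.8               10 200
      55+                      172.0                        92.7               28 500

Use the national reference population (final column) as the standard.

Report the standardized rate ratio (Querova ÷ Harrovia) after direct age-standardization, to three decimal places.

1.817

Standard total = 50 800; weights = 0.2382, 0.2008, 0.5610.
Querova: 0.2382×6.2 + 0.2008×38.6 + 0.5610×172.0 = 105.7232 per 100 000.
Harrovia: 0.2382×4.2 + 0.2008×25.8 + 0.5610×92.7 = 58.1876 per 100 000.
Ratio = 105.7232 ÷ 58.1876 = 1.81694.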